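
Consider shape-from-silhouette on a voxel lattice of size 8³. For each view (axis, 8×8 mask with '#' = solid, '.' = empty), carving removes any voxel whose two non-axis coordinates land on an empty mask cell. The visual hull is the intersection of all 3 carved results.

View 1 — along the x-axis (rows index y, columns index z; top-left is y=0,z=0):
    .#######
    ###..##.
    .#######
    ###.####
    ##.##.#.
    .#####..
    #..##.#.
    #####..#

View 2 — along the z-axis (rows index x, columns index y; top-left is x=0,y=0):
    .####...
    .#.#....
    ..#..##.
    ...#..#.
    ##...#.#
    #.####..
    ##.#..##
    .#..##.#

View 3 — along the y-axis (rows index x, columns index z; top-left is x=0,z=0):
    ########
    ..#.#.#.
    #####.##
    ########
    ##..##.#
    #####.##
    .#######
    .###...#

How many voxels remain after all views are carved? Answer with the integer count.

full grid |V| = 512
  1. axis=0 (YZ plane), |mask|=46  ⇒  voxels=368
  2. axis=2 (XY plane), |mask|=29  ⇒  voxels=167
  3. axis=1 (XZ plane), |mask|=49  ⇒  voxels=131

131 voxels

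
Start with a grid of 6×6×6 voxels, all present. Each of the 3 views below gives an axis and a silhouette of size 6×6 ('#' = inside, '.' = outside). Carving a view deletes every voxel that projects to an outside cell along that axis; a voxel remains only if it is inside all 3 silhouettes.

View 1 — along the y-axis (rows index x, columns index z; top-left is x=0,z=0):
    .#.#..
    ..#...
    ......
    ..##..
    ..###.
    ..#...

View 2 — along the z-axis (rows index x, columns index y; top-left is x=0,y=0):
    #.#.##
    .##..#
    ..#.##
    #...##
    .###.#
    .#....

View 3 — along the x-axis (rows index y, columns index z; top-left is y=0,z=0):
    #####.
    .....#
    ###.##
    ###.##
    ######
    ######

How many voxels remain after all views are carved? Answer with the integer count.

voxel count = 22

before carving: 216 voxels (6×6×6)
[1] y-view keeps 9 columns → grid now 54
[2] z-view keeps 18 columns → grid now 30
[3] x-view keeps 28 columns → grid now 22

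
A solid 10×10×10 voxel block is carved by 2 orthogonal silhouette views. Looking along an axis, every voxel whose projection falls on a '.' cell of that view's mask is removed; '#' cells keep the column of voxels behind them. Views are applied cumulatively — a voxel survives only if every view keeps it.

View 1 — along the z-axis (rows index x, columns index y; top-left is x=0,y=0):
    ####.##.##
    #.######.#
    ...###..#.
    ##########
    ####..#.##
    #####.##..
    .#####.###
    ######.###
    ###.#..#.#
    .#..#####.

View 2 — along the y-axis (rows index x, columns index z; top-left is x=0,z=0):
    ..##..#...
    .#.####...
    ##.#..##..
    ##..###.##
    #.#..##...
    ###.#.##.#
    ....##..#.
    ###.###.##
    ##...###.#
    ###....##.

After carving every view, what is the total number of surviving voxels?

full grid |V| = 1000
carve view 1 (along z, XY-mask fill 73/100): 730 voxels remain
carve view 2 (along y, XZ-mask fill 53/100): 393 voxels remain

393 voxels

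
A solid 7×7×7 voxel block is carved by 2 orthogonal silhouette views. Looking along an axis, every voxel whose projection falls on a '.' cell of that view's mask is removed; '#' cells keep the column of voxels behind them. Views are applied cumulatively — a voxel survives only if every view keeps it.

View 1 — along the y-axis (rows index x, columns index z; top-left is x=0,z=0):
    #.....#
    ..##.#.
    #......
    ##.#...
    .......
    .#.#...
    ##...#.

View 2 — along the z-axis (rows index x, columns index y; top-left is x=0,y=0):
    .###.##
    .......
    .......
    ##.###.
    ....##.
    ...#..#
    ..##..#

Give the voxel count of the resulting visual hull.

full grid |V| = 343
after view 1 [y-axis, 14 of 49 cells solid] → remaining = 98
after view 2 [z-axis, 17 of 49 cells solid] → remaining = 38

voxel count = 38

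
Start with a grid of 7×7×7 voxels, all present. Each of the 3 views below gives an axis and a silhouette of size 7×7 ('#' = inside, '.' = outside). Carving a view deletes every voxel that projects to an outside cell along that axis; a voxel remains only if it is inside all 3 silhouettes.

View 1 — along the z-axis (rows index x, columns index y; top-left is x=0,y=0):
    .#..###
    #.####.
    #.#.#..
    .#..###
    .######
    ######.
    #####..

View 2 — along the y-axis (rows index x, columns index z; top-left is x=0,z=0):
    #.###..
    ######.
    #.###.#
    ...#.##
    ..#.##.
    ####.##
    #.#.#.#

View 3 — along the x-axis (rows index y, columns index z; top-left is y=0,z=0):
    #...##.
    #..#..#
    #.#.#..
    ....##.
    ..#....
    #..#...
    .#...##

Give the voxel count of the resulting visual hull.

remaining voxels: 53

full grid |V| = 343
  1. axis=2 (XY plane), |mask|=33  ⇒  voxels=231
  2. axis=1 (XZ plane), |mask|=31  ⇒  voxels=147
  3. axis=0 (YZ plane), |mask|=17  ⇒  voxels=53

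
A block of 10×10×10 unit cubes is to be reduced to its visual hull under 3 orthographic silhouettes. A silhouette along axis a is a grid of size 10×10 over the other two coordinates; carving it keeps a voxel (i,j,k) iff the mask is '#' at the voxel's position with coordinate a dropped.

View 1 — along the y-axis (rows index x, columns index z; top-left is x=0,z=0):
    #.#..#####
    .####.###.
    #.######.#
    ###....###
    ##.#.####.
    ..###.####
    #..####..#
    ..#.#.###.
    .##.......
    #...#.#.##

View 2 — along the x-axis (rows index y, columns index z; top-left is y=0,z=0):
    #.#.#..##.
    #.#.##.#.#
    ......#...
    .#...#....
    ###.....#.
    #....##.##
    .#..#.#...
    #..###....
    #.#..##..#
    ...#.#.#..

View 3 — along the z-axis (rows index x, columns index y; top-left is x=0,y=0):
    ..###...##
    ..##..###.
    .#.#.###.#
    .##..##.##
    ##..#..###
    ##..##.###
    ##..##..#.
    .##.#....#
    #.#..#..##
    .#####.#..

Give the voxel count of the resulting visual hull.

initial block: 10^3 = 1000
step 1: project along y, AND mask (60/100) → |grid| = 600
step 2: project along x, AND mask (38/100) → |grid| = 226
step 3: project along z, AND mask (55/100) → |grid| = 127

127 voxels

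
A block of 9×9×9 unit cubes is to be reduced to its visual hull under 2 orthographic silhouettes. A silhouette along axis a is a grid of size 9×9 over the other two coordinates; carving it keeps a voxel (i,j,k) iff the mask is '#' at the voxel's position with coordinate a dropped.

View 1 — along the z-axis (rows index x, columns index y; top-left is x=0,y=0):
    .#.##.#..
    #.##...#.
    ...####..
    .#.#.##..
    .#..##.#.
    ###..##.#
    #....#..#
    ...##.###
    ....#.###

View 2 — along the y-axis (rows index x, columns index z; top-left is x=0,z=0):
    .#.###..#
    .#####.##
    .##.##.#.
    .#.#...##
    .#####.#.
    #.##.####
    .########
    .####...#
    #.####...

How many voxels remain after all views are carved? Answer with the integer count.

voxel count = 219

before carving: 729 voxels (9×9×9)
[1] z-view keeps 38 columns → grid now 342
[2] y-view keeps 52 columns → grid now 219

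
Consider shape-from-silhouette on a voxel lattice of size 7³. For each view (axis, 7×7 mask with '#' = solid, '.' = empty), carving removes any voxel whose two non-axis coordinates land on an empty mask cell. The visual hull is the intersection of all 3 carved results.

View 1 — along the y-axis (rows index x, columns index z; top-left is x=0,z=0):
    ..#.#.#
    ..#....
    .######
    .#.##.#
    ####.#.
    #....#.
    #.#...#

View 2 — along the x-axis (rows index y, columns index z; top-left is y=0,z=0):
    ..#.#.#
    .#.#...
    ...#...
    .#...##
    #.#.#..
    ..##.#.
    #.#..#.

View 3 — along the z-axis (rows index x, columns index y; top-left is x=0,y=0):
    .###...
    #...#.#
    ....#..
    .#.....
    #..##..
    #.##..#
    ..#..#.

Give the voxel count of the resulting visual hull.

17 voxels

start: 7×7×7 = 343 voxels
after view 1 [y-axis, 24 of 49 cells solid] → remaining = 168
after view 2 [x-axis, 18 of 49 cells solid] → remaining = 64
after view 3 [z-axis, 17 of 49 cells solid] → remaining = 17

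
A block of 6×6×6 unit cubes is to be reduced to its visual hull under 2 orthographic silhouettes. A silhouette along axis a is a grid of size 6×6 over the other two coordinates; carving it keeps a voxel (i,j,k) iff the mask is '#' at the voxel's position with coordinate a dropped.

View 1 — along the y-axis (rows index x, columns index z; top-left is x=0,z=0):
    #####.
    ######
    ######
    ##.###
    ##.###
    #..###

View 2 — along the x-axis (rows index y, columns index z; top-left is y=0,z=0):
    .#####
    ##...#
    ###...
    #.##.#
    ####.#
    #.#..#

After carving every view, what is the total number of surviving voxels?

initial block: 6^3 = 216
  1. axis=1 (XZ plane), |mask|=31  ⇒  voxels=186
  2. axis=0 (YZ plane), |mask|=23  ⇒  voxels=114

remaining voxels: 114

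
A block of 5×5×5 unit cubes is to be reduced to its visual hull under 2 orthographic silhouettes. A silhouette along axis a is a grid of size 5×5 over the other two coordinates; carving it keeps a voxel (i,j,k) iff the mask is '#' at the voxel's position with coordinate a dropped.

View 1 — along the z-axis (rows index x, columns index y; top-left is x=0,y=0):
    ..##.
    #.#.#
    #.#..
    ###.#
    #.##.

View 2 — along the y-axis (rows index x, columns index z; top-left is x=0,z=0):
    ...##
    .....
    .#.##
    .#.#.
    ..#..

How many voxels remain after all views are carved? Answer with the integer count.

21 voxels

initial block: 5^3 = 125
carve view 1 (along z, XY-mask fill 14/25): 70 voxels remain
carve view 2 (along y, XZ-mask fill 8/25): 21 voxels remain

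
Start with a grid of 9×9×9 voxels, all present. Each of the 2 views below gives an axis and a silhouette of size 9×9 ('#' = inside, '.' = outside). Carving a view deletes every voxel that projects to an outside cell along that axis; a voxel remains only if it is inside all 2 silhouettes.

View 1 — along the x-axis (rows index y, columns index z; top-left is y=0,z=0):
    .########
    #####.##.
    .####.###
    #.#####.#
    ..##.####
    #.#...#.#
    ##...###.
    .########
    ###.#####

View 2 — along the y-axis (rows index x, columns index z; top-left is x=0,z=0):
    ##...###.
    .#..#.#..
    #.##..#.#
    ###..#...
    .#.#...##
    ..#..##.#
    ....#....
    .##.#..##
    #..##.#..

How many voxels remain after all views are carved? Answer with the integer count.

236 voxels

initial block: 9^3 = 729
[1] x-view keeps 60 columns → grid now 540
[2] y-view keeps 35 columns → grid now 236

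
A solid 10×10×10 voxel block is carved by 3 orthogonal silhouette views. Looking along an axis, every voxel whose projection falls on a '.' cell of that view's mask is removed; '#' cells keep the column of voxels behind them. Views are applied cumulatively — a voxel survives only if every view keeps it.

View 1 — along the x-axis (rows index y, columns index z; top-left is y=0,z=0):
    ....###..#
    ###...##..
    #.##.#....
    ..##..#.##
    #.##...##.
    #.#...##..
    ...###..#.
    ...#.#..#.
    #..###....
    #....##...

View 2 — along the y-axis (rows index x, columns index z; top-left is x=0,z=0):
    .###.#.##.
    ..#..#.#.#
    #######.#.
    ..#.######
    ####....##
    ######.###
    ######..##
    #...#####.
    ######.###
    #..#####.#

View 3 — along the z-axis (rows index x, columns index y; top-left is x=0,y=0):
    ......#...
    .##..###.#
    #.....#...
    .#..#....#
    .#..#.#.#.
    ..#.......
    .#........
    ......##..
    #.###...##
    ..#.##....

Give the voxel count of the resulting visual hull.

start: 10×10×10 = 1000 voxels
[1] x-view keeps 41 columns → grid now 410
[2] y-view keeps 70 columns → grid now 292
[3] z-view keeps 29 columns → grid now 81

81 voxels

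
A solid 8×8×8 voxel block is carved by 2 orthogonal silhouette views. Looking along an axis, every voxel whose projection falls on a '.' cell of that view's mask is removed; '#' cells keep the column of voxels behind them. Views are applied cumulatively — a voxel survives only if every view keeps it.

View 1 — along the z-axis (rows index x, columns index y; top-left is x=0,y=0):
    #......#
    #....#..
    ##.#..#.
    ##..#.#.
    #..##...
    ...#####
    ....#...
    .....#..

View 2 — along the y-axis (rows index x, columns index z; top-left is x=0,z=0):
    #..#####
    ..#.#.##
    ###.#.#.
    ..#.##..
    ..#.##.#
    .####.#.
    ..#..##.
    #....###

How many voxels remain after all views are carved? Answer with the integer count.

|visual hull| = 96

initial block: 8^3 = 512
[1] z-view keeps 22 columns → grid now 176
[2] y-view keeps 34 columns → grid now 96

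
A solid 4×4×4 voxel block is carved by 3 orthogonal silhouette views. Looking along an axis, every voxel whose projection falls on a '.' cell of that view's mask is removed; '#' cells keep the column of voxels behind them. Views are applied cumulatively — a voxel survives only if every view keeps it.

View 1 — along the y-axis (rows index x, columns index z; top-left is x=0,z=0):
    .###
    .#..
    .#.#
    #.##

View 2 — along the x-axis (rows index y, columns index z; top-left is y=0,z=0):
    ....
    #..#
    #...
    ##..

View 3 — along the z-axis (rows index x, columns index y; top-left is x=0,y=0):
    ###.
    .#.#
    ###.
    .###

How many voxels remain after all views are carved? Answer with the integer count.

before carving: 64 voxels (4×4×4)
after view 1 [y-axis, 9 of 16 cells solid] → remaining = 36
after view 2 [x-axis, 5 of 16 cells solid] → remaining = 9
after view 3 [z-axis, 11 of 16 cells solid] → remaining = 7

7 voxels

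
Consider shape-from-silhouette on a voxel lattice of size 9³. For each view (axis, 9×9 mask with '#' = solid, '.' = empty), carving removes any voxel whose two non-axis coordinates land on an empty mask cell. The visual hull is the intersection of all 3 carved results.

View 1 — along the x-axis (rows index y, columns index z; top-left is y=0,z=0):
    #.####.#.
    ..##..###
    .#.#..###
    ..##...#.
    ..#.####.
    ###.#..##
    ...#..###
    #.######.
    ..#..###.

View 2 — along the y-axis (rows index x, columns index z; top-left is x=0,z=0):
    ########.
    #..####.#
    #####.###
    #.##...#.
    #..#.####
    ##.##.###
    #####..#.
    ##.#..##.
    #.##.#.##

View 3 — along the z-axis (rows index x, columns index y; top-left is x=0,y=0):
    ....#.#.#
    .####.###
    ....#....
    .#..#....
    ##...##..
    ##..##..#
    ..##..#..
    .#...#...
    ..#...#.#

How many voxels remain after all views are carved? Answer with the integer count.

initial block: 9^3 = 729
step 1: project along x, AND mask (45/81) → |grid| = 405
step 2: project along y, AND mask (56/81) → |grid| = 290
step 3: project along z, AND mask (30/81) → |grid| = 97

remaining voxels: 97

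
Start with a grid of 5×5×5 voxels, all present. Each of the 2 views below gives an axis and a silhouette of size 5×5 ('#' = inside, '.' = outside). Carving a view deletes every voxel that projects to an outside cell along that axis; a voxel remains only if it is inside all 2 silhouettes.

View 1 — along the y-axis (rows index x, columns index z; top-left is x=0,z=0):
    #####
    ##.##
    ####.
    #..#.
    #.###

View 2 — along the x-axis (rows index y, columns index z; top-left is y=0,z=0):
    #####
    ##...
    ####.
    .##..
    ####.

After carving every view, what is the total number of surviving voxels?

start: 5×5×5 = 125 voxels
V1 y: intersect with XZ mask (19 set) -- 95 left
V2 x: intersect with YZ mask (17 set) -- 65 left

remaining voxels: 65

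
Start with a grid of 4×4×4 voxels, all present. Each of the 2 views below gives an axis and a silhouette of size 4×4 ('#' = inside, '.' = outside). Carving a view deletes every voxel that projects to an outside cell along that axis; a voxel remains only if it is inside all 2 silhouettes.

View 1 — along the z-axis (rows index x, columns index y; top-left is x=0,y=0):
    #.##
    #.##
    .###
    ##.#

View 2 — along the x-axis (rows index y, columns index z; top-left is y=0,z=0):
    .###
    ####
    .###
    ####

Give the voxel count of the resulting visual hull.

full grid |V| = 64
carve view 1 (along z, XY-mask fill 12/16): 48 voxels remain
carve view 2 (along x, YZ-mask fill 14/16): 42 voxels remain

42 voxels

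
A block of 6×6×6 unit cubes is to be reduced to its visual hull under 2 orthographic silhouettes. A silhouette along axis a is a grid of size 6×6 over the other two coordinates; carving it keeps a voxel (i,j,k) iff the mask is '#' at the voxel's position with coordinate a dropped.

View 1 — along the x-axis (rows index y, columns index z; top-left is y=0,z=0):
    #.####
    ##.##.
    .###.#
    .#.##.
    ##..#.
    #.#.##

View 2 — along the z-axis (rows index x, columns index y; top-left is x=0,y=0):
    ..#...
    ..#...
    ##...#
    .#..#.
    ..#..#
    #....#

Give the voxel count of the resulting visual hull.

voxel count = 45

initial block: 6^3 = 216
carve view 1 (along x, YZ-mask fill 23/36): 138 voxels remain
carve view 2 (along z, XY-mask fill 11/36): 45 voxels remain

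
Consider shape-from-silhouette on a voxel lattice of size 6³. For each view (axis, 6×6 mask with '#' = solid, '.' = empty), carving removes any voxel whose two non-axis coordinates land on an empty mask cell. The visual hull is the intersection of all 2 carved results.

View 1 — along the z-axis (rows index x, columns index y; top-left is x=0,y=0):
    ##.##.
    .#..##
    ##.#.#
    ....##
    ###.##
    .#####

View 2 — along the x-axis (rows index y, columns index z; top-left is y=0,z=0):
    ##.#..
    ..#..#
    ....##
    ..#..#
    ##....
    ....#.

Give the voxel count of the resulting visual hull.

full grid |V| = 216
V1 z: intersect with XY mask (23 set) -- 138 left
V2 x: intersect with YZ mask (12 set) -- 44 left

|visual hull| = 44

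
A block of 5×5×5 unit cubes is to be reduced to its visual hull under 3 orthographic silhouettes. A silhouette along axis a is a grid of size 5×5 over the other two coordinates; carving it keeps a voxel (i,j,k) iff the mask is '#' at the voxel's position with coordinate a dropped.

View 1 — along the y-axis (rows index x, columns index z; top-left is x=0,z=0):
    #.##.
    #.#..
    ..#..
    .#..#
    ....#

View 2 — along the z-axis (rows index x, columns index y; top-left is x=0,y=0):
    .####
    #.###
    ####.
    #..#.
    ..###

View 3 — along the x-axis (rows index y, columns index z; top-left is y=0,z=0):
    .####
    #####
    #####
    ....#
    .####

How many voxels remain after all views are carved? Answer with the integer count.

initial block: 5^3 = 125
after view 1 [y-axis, 9 of 25 cells solid] → remaining = 45
after view 2 [z-axis, 17 of 25 cells solid] → remaining = 31
after view 3 [x-axis, 19 of 25 cells solid] → remaining = 21

|visual hull| = 21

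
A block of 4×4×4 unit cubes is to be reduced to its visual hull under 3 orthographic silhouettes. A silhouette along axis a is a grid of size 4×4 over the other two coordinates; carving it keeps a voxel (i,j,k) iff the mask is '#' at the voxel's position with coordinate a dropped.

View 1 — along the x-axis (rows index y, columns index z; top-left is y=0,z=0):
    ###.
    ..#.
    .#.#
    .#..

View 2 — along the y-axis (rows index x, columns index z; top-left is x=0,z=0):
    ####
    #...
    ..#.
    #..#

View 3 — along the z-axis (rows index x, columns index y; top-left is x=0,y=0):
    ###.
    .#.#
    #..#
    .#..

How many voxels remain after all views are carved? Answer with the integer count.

full grid |V| = 64
[1] x-view keeps 7 columns → grid now 28
[2] y-view keeps 8 columns → grid now 12
[3] z-view keeps 8 columns → grid now 7

remaining voxels: 7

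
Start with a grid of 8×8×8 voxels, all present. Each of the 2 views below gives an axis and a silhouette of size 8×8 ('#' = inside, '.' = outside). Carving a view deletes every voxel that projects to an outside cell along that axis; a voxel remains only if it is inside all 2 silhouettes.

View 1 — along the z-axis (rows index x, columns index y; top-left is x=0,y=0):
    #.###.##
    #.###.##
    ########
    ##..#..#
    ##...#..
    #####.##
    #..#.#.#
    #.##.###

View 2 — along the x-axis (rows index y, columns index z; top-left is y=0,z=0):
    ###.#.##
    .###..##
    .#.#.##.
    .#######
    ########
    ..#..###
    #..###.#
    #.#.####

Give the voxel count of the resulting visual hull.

|visual hull| = 253

start: 8×8×8 = 512 voxels
  1. axis=2 (XY plane), |mask|=44  ⇒  voxels=352
  2. axis=0 (YZ plane), |mask|=45  ⇒  voxels=253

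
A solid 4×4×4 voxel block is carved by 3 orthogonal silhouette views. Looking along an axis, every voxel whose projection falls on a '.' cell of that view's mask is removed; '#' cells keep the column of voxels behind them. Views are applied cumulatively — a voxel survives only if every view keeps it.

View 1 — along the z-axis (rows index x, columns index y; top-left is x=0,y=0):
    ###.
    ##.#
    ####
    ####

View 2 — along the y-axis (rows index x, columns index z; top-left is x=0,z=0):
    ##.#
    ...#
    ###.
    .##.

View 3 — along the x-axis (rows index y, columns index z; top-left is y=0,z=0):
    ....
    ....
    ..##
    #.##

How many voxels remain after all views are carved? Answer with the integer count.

remaining voxels: 7

start: 4×4×4 = 64 voxels
step 1: project along z, AND mask (14/16) → |grid| = 56
step 2: project along y, AND mask (9/16) → |grid| = 32
step 3: project along x, AND mask (5/16) → |grid| = 7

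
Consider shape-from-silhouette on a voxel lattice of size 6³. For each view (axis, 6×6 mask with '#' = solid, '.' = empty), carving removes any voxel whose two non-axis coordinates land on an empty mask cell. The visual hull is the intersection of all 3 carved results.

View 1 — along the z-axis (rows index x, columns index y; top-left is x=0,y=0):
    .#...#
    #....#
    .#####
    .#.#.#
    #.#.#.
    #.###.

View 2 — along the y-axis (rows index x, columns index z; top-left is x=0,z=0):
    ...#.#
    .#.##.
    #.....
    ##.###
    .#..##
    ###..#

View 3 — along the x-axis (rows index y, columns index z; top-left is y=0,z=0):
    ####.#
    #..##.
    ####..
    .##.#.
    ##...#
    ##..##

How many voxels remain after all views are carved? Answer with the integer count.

36 voxels

before carving: 216 voxels (6×6×6)
step 1: project along z, AND mask (19/36) → |grid| = 114
step 2: project along y, AND mask (18/36) → |grid| = 55
step 3: project along x, AND mask (22/36) → |grid| = 36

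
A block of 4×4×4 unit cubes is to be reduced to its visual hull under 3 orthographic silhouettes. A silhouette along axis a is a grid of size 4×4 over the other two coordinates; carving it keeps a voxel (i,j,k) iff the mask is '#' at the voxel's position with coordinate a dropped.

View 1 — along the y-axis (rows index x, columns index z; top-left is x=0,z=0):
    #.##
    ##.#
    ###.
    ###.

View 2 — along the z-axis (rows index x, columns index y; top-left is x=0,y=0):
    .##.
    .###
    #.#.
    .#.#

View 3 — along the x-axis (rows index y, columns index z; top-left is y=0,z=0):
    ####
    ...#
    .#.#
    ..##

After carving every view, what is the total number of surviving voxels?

start: 4×4×4 = 64 voxels
V1 y: intersect with XZ mask (12 set) -- 48 left
V2 z: intersect with XY mask (9 set) -- 27 left
V3 x: intersect with YZ mask (9 set) -- 11 left

11 voxels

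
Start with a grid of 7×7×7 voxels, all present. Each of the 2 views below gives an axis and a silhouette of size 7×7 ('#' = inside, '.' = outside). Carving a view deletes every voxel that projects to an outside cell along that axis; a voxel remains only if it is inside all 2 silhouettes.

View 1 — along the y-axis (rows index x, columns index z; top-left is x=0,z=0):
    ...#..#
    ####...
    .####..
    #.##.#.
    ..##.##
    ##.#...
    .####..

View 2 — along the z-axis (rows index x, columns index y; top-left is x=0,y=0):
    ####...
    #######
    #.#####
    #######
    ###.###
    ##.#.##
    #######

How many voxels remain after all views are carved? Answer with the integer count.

before carving: 343 voxels (7×7×7)
step 1: project along y, AND mask (25/49) → |grid| = 175
step 2: project along z, AND mask (42/49) → |grid| = 155

155 voxels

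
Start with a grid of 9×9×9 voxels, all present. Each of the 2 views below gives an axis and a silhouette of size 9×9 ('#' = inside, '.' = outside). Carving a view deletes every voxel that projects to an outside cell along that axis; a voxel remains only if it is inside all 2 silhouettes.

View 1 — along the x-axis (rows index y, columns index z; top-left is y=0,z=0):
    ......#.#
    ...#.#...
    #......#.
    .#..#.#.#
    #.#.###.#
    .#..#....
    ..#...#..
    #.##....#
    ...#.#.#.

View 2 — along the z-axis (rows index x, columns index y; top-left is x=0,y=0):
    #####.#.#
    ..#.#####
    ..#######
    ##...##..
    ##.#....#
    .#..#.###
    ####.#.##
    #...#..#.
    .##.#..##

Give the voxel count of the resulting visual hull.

initial block: 9^3 = 729
step 1: project along x, AND mask (27/81) → |grid| = 243
step 2: project along z, AND mask (48/81) → |grid| = 147

voxel count = 147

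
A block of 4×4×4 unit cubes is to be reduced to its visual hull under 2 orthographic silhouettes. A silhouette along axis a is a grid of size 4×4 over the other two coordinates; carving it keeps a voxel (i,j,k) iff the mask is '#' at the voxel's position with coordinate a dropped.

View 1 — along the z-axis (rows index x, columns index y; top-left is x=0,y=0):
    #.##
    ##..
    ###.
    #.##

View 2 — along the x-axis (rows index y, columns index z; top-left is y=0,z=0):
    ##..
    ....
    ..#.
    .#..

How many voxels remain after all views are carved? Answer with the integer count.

voxel count = 13

initial block: 4^3 = 64
carve view 1 (along z, XY-mask fill 11/16): 44 voxels remain
carve view 2 (along x, YZ-mask fill 4/16): 13 voxels remain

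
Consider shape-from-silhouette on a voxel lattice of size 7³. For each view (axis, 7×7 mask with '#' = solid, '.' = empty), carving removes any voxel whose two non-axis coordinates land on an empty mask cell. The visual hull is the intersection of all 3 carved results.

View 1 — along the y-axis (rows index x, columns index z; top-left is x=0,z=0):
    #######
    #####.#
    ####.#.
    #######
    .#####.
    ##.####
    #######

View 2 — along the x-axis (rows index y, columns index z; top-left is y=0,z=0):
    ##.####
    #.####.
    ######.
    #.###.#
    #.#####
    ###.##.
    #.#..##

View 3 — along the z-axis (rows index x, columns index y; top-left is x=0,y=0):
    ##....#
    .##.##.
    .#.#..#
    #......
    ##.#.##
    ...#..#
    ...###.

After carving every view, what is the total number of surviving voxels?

before carving: 343 voxels (7×7×7)
[1] y-view keeps 43 columns → grid now 301
[2] x-view keeps 37 columns → grid now 226
[3] z-view keeps 21 columns → grid now 89

89 voxels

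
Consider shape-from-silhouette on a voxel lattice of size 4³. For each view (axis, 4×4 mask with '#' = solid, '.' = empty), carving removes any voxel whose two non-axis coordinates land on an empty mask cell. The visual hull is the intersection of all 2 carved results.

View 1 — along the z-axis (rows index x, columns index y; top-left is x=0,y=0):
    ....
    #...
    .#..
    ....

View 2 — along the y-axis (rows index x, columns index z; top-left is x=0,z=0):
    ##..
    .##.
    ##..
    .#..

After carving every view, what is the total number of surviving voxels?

4 voxels

before carving: 64 voxels (4×4×4)
step 1: project along z, AND mask (2/16) → |grid| = 8
step 2: project along y, AND mask (7/16) → |grid| = 4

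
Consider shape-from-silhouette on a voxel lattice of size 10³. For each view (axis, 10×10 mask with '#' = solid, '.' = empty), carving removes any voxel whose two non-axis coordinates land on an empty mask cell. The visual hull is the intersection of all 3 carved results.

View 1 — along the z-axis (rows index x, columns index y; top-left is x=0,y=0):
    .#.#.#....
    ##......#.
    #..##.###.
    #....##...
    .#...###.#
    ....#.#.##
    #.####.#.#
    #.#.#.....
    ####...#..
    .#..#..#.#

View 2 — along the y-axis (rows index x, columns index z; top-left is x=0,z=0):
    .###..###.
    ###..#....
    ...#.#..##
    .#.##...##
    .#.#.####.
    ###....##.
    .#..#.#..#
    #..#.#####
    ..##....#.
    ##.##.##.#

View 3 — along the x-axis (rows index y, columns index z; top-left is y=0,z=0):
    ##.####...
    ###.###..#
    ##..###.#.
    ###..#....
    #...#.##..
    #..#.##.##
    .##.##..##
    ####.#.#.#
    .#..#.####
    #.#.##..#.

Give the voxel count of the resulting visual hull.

|visual hull| = 111

initial block: 10^3 = 1000
after view 1 [z-axis, 43 of 100 cells solid] → remaining = 430
after view 2 [y-axis, 51 of 100 cells solid] → remaining = 211
after view 3 [x-axis, 57 of 100 cells solid] → remaining = 111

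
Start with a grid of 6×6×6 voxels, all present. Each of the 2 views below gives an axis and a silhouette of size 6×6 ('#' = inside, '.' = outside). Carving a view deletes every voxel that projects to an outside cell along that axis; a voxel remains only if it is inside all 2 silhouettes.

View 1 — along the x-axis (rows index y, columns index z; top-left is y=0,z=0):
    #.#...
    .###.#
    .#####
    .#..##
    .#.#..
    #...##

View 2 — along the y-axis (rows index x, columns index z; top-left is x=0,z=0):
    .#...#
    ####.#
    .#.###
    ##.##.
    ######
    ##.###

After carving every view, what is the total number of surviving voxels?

full grid |V| = 216
after view 1 [x-axis, 19 of 36 cells solid] → remaining = 114
after view 2 [y-axis, 26 of 36 cells solid] → remaining = 85

|visual hull| = 85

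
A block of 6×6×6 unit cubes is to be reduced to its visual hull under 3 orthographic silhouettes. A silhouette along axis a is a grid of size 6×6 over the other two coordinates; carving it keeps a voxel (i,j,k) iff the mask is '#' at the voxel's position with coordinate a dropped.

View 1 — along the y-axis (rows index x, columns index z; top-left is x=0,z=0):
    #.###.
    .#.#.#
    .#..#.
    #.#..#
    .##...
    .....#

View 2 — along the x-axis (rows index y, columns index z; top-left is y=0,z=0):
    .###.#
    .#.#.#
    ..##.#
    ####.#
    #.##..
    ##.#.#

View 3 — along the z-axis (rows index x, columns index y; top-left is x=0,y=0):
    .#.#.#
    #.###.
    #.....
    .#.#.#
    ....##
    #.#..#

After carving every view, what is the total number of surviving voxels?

initial block: 6^3 = 216
  1. axis=1 (XZ plane), |mask|=15  ⇒  voxels=90
  2. axis=0 (YZ plane), |mask|=22  ⇒  voxels=57
  3. axis=2 (XY plane), |mask|=16  ⇒  voxels=27

|visual hull| = 27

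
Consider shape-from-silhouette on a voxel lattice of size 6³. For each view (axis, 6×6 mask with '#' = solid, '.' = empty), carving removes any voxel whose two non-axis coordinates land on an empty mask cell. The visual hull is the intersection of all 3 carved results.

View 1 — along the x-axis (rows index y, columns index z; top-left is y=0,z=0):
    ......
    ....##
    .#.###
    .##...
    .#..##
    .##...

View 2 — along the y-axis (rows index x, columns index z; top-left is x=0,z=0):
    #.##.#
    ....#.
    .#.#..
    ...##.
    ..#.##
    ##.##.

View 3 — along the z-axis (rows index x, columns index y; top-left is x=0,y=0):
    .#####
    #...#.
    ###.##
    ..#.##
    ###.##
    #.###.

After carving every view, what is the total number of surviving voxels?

initial block: 6^3 = 216
carve view 1 (along x, YZ-mask fill 13/36): 78 voxels remain
carve view 2 (along y, XZ-mask fill 16/36): 34 voxels remain
carve view 3 (along z, XY-mask fill 24/36): 27 voxels remain

remaining voxels: 27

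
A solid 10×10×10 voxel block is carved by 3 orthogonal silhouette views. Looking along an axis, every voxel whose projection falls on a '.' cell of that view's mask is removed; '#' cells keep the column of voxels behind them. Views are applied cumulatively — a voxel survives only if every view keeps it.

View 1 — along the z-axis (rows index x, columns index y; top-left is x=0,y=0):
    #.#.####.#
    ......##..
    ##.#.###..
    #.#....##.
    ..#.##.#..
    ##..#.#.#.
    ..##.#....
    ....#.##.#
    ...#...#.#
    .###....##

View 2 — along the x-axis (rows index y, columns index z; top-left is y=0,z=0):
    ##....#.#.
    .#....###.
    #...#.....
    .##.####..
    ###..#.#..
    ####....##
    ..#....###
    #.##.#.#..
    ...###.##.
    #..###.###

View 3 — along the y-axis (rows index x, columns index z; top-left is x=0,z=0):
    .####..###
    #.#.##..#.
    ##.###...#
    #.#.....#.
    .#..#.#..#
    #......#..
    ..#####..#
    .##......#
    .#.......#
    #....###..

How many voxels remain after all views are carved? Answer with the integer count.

initial block: 10^3 = 1000
carve view 1 (along z, XY-mask fill 43/100): 430 voxels remain
carve view 2 (along x, YZ-mask fill 48/100): 204 voxels remain
carve view 3 (along y, XZ-mask fill 42/100): 85 voxels remain

|visual hull| = 85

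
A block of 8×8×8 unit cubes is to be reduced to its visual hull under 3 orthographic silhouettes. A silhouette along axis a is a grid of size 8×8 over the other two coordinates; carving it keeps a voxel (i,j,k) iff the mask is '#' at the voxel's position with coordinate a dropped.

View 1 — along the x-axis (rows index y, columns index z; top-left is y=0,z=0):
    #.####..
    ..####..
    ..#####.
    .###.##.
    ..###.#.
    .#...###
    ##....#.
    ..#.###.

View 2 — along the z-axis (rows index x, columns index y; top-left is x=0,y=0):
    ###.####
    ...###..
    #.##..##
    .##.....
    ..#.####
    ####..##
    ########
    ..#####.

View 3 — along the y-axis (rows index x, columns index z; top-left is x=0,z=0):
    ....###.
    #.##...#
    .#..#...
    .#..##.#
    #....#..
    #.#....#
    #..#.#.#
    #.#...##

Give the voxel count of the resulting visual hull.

start: 8×8×8 = 512 voxels
after view 1 [x-axis, 34 of 64 cells solid] → remaining = 272
after view 2 [z-axis, 41 of 64 cells solid] → remaining = 174
after view 3 [y-axis, 26 of 64 cells solid] → remaining = 64

voxel count = 64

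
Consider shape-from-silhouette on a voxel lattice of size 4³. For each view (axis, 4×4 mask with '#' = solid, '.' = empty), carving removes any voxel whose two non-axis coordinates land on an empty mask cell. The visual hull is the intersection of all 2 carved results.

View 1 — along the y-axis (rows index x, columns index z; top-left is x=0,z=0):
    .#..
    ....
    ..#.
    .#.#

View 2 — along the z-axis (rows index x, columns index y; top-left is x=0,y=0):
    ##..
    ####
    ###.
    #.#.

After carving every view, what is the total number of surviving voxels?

start: 4×4×4 = 64 voxels
carve view 1 (along y, XZ-mask fill 4/16): 16 voxels remain
carve view 2 (along z, XY-mask fill 11/16): 9 voxels remain

remaining voxels: 9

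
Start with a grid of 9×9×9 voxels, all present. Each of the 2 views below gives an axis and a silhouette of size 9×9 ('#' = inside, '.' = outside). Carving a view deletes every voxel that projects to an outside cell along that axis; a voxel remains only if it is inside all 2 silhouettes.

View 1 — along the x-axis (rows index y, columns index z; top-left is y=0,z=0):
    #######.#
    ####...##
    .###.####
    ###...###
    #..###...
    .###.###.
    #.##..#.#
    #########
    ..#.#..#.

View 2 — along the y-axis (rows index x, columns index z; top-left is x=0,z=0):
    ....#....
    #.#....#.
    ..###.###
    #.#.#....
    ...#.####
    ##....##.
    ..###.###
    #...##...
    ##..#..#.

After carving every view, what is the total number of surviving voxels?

remaining voxels: 207

before carving: 729 voxels (9×9×9)
  1. axis=0 (YZ plane), |mask|=54  ⇒  voxels=486
  2. axis=1 (XZ plane), |mask|=35  ⇒  voxels=207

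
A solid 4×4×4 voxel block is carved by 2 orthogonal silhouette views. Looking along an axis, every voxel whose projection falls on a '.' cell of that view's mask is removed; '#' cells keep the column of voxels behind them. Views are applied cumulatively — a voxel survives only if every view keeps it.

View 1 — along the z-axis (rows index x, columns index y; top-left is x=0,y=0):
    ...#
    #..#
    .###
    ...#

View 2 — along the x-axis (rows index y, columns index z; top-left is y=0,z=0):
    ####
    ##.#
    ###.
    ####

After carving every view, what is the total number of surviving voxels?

before carving: 64 voxels (4×4×4)
  1. axis=2 (XY plane), |mask|=7  ⇒  voxels=28
  2. axis=0 (YZ plane), |mask|=14  ⇒  voxels=26

remaining voxels: 26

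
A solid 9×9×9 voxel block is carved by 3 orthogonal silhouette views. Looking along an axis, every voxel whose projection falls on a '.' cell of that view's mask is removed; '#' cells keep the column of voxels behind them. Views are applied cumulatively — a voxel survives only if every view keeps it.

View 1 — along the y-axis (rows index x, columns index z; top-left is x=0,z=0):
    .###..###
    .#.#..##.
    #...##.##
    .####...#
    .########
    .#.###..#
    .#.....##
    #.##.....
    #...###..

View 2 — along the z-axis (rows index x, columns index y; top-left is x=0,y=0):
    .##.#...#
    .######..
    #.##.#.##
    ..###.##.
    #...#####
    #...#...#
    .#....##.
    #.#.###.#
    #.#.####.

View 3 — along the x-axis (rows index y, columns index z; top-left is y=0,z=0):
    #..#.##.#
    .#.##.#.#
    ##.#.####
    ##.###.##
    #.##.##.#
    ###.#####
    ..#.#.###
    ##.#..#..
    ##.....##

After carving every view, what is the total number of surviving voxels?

137 voxels

full grid |V| = 729
carve view 1 (along y, XZ-mask fill 43/81): 387 voxels remain
carve view 2 (along z, XY-mask fill 45/81): 217 voxels remain
carve view 3 (along x, YZ-mask fill 51/81): 137 voxels remain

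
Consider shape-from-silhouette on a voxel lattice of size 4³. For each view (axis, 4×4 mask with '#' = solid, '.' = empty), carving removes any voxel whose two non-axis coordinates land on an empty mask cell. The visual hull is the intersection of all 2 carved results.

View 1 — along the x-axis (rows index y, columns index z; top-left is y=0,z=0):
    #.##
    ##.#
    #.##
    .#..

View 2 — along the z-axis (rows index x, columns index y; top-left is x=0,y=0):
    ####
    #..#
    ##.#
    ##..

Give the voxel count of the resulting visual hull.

remaining voxels: 27

initial block: 4^3 = 64
after view 1 [x-axis, 10 of 16 cells solid] → remaining = 40
after view 2 [z-axis, 11 of 16 cells solid] → remaining = 27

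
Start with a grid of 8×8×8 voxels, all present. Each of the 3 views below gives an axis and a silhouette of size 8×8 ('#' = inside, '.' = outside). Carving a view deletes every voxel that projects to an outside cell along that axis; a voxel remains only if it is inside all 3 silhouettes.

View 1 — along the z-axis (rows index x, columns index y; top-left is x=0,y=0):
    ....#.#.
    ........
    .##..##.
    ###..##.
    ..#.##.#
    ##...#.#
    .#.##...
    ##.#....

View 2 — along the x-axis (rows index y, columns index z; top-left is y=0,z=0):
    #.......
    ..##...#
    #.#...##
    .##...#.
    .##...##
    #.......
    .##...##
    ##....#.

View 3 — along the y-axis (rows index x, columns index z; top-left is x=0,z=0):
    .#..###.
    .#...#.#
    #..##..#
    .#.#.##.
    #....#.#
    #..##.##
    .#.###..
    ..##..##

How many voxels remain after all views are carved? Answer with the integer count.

33 voxels

full grid |V| = 512
  1. axis=2 (XY plane), |mask|=25  ⇒  voxels=200
  2. axis=0 (YZ plane), |mask|=23  ⇒  voxels=70
  3. axis=1 (XZ plane), |mask|=31  ⇒  voxels=33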